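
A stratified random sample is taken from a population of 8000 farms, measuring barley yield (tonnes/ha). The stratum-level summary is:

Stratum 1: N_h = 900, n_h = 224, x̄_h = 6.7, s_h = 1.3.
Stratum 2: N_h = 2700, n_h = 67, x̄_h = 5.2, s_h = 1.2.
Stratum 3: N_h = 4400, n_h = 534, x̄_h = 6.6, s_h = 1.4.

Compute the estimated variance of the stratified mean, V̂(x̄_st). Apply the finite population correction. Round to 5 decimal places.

V̂(x̄_st) ≈ 0.00343

V̂(x̄_st) = Σ W_h² (1 − n_h/N_h) s_h²/n_h, with W_h = N_h/N and N = 8000:
  stratum 1: (900/8000)²·(1 − 224/900)·1.3²/224 = 7.17213e-05
  stratum 2: (2700/8000)²·(1 − 67/2700)·1.2²/67 = 0.00238738
  stratum 3: (4400/8000)²·(1 − 534/4400)·1.4²/534 = 0.00097555
V̂(x̄_st) = 0.00343466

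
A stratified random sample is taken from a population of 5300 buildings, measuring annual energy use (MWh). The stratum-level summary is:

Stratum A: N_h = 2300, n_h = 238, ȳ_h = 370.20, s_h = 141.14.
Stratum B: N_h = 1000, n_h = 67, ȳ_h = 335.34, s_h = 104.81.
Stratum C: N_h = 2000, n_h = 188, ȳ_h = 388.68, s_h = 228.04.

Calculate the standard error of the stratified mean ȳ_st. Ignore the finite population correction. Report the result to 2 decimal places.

SE(ȳ_st) ≈ 7.81

V̂(ȳ_st) = Σ W_h² s_h²/n_h, with W_h = N_h/N and N = 5300:
  stratum A: (2300/5300)²·141.14²/238 = 15.7626
  stratum B: (1000/5300)²·104.81²/67 = 5.83685
  stratum C: (2000/5300)²·228.04²/188 = 39.3888
V̂(ȳ_st) = 60.9882
SE(ȳ_st) = √60.9882 = 7.80949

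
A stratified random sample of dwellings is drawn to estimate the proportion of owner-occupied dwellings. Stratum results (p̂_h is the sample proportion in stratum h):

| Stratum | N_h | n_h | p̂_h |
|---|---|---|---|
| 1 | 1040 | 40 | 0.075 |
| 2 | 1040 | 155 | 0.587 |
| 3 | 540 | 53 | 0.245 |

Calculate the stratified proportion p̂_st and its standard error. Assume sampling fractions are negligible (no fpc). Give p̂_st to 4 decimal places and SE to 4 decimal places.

N = 2620; stratum weights W_h = N_h/N.
p̂_st = Σ W_h p̂_h = (1040·0.075 + 1040·0.587 + 540·0.245)/2620 = 0.31327
V̂(p̂_st) = Σ W_h² p̂_h(1−p̂_h)/(n_h−1):
  stratum 1: (1040/2620)²·0.075·0.925/39 = 0.000280287
  stratum 2: (1040/2620)²·0.587·0.413/154 = 0.000248046
  stratum 3: (540/2620)²·0.245·0.755/52 = 0.00015111
V̂(p̂_st) = 0.000679443; SE = √V̂ = 0.0260661

p̂_st ≈ 0.3133, SE ≈ 0.0261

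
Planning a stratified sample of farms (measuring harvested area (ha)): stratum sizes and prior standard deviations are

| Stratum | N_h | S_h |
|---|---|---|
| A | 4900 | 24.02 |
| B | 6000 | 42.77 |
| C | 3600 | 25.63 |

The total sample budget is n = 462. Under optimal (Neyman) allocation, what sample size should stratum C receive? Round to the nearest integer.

Neyman allocation: n_h = n · N_h S_h / Σ N_i S_i, with n = 462.
  stratum A: N_h·S_h = 4900·24.02 = 117698.00
  stratum B: N_h·S_h = 6000·42.77 = 256620.00
  stratum C: N_h·S_h = 3600·25.63 = 92268.00
Σ N_h S_h = 466586.00
n for stratum C = 462·92268.00/466586.00 = 91.361 → 91

91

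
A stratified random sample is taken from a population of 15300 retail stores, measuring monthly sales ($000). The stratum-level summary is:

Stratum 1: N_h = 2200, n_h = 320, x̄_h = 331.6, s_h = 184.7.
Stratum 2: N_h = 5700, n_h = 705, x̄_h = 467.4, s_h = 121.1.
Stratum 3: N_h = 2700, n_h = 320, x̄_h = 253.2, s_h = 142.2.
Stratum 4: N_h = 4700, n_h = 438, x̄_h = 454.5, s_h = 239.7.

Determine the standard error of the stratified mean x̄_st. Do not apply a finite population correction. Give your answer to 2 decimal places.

SE(x̄_st) ≈ 4.41

V̂(x̄_st) = Σ W_h² s_h²/n_h, with W_h = N_h/N and N = 15300:
  stratum 1: (2200/15300)²·184.7²/320 = 2.20418
  stratum 2: (5700/15300)²·121.1²/705 = 2.88713
  stratum 3: (2700/15300)²·142.2²/320 = 1.96786
  stratum 4: (4700/15300)²·239.7²/438 = 12.3787
V̂(x̄_st) = 19.4379
SE(x̄_st) = √19.4379 = 4.40884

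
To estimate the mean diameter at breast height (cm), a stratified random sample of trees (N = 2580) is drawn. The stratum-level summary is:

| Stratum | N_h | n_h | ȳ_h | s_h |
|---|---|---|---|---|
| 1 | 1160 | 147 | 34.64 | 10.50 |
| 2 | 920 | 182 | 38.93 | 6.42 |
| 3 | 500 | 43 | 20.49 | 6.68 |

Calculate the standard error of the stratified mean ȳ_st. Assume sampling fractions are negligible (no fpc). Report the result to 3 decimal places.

V̂(ȳ_st) = Σ W_h² s_h²/n_h, with W_h = N_h/N and N = 2580:
  stratum 1: (1160/2580)²·10.50²/147 = 0.151613
  stratum 2: (920/2580)²·6.42²/182 = 0.0287962
  stratum 3: (500/2580)²·6.68²/43 = 0.0389749
V̂(ȳ_st) = 0.219385
SE(ȳ_st) = √0.219385 = 0.468385

SE(ȳ_st) ≈ 0.468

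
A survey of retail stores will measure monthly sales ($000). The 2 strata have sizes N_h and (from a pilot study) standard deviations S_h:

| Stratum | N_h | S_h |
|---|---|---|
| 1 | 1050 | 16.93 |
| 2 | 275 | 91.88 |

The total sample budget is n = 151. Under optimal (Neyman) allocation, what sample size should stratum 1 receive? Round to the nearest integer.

Neyman allocation: n_h = n · N_h S_h / Σ N_i S_i, with n = 151.
  stratum 1: N_h·S_h = 1050·16.93 = 17776.50
  stratum 2: N_h·S_h = 275·91.88 = 25267.00
Σ N_h S_h = 43043.50
n for stratum 1 = 151·17776.50/43043.50 = 62.361 → 62

62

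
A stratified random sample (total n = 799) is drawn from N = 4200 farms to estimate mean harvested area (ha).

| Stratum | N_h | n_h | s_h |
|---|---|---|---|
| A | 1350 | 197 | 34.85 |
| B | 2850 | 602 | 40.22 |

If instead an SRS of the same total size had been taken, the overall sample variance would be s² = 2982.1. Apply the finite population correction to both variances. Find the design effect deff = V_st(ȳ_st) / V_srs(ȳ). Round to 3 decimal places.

deff ≈ 0.503

V̂(ȳ_st) = Σ W_h² (1 − n_h/N_h) s_h²/n_h, with W_h = N_h/N and N = 4200:
  stratum A: (1350/4200)²·(1 − 197/1350)·34.85²/197 = 0.544006
  stratum B: (2850/4200)²·(1 − 602/2850)·40.22²/602 = 0.975956
V_st = 1.51996
V_srs = (1 − 799/4200)·2982.1/799 = 3.02227
deff = V_st / V_srs = 1.51996/3.02227 = 0.5029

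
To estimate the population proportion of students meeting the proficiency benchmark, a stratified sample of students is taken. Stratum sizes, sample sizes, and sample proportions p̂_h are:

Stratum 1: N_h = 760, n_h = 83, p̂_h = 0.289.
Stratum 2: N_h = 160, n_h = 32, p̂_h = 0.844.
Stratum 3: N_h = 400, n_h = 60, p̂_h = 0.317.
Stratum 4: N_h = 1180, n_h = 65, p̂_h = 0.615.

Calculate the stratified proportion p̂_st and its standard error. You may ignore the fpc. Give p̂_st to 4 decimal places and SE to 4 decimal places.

N = 2500; stratum weights W_h = N_h/N.
p̂_st = Σ W_h p̂_h = (760·0.289 + 160·0.844 + 400·0.317 + 1180·0.615)/2500 = 0.48287
V̂(p̂_st) = Σ W_h² p̂_h(1−p̂_h)/(n_h−1):
  stratum 1: (760/2500)²·0.289·0.711/82 = 0.00023158
  stratum 2: (160/2500)²·0.844·0.156/31 = 1.73966e-05
  stratum 3: (400/2500)²·0.317·0.683/59 = 9.39438e-05
  stratum 4: (1180/2500)²·0.615·0.385/64 = 0.000824214
V̂(p̂_st) = 0.00116713; SE = √V̂ = 0.0341633

p̂_st ≈ 0.4829, SE ≈ 0.0342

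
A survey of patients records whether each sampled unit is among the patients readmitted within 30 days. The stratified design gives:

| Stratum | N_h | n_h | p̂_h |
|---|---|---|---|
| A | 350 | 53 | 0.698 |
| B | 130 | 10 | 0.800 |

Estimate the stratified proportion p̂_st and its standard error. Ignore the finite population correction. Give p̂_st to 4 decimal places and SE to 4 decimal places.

N = 480; stratum weights W_h = N_h/N.
p̂_st = Σ W_h p̂_h = (350·0.698 + 130·0.800)/480 = 0.72562
V̂(p̂_st) = Σ W_h² p̂_h(1−p̂_h)/(n_h−1):
  stratum A: (350/480)²·0.698·0.302/52 = 0.00215532
  stratum B: (130/480)²·0.800·0.200/9 = 0.00130401
V̂(p̂_st) = 0.00345934; SE = √V̂ = 0.0588161

p̂_st ≈ 0.7256, SE ≈ 0.0588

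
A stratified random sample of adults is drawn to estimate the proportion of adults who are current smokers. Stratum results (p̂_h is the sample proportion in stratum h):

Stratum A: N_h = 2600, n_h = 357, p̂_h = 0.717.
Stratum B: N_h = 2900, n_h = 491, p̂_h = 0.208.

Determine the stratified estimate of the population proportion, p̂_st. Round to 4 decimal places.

N = 5500; stratum weights W_h = N_h/N.
p̂_st = Σ W_h p̂_h = (2600·0.717 + 2900·0.208)/5500 = 0.44862

p̂_st ≈ 0.4486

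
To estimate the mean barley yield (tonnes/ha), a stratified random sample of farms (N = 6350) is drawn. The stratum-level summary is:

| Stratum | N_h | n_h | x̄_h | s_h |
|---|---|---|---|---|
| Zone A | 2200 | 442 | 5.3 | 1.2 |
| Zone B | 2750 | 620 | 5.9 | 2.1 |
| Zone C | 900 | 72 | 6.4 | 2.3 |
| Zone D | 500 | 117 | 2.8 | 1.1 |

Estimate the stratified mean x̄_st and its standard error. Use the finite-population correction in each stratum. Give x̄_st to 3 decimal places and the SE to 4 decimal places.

x̄_st ≈ 5.519, SE ≈ 0.0525

x̄_st = Σ W_h x̄_h = (2200·5.3 + 2750·5.9 + 900·6.4 + 500·2.8)/6350 = 5.51890
V̂(x̄_st) = Σ W_h² (1 − n_h/N_h) s_h²/n_h, with W_h = N_h/N and N = 6350:
  stratum Zone A: (2200/6350)²·(1 − 442/2200)·1.2²/442 = 0.000312489
  stratum Zone B: (2750/6350)²·(1 − 620/2750)·2.1²/620 = 0.00103327
  stratum Zone C: (900/6350)²·(1 − 72/900)·2.3²/72 = 0.00135784
  stratum Zone D: (500/6350)²·(1 − 117/500)·1.1²/117 = 4.91158e-05
V̂(x̄_st) = 0.00275271
SE(x̄_st) = √0.00275271 = 0.0524663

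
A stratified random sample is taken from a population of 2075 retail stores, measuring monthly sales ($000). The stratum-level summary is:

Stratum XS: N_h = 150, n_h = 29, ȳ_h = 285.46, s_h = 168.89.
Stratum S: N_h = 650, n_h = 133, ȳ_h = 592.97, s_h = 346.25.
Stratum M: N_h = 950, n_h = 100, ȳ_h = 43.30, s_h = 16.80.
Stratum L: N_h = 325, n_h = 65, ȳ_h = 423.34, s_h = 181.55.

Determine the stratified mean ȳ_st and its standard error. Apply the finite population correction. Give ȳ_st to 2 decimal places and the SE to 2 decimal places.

ȳ_st ≈ 292.52, SE ≈ 9.22

ȳ_st = Σ W_h ȳ_h = (150·285.46 + 650·592.97 + 950·43.30 + 325·423.34)/2075 = 292.51566
V̂(ȳ_st) = Σ W_h² (1 − n_h/N_h) s_h²/n_h, with W_h = N_h/N and N = 2075:
  stratum XS: (150/2075)²·(1 − 29/150)·168.89²/29 = 4.1462
  stratum S: (650/2075)²·(1 − 133/650)·346.25²/133 = 70.3551
  stratum M: (950/2075)²·(1 − 100/950)·16.80²/100 = 0.529328
  stratum L: (325/2075)²·(1 − 65/325)·181.55²/65 = 9.95175
V̂(ȳ_st) = 84.9824
SE(ȳ_st) = √84.9824 = 9.21859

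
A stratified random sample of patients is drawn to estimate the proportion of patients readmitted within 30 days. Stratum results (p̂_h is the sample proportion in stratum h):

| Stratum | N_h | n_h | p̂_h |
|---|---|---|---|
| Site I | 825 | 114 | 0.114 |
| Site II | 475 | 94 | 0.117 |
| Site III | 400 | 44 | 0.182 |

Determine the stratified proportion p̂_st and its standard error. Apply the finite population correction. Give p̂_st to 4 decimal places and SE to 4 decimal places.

p̂_st ≈ 0.1308, SE ≈ 0.0205

N = 1700; stratum weights W_h = N_h/N.
p̂_st = Σ W_h p̂_h = (825·0.114 + 475·0.117 + 400·0.182)/1700 = 0.13084
V̂(p̂_st) = Σ W_h² (1 − n_h/N_h) p̂_h(1−p̂_h)/(n_h−1):
  stratum Site I: (825/1700)²·(1 − 114/825)·0.114·0.886/113 = 0.00018142
  stratum Site II: (475/1700)²·(1 − 94/475)·0.117·0.883/93 = 6.9564e-05
  stratum Site III: (400/1700)²·(1 − 44/400)·0.182·0.818/43 = 0.000170596
V̂(p̂_st) = 0.00042158; SE = √V̂ = 0.0205324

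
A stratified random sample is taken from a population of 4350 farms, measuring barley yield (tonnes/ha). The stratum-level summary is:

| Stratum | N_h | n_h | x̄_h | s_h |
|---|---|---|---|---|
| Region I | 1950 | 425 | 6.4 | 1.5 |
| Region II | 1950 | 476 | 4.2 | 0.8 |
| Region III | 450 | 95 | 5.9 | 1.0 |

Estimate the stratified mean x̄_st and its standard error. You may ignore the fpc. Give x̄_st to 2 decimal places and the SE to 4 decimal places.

x̄_st ≈ 5.36, SE ≈ 0.0380

x̄_st = Σ W_h x̄_h = (1950·6.4 + 1950·4.2 + 450·5.9)/4350 = 5.36207
V̂(x̄_st) = Σ W_h² s_h²/n_h, with W_h = N_h/N and N = 4350:
  stratum Region I: (1950/4350)²·1.5²/425 = 0.00106386
  stratum Region II: (1950/4350)²·0.8²/476 = 0.000270187
  stratum Region III: (450/4350)²·1.0²/95 = 0.000112648
V̂(x̄_st) = 0.00144669
SE(x̄_st) = √0.00144669 = 0.0380354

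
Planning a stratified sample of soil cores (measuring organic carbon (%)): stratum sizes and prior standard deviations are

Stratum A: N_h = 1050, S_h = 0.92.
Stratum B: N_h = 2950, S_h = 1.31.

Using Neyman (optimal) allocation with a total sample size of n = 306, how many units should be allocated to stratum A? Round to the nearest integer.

Neyman allocation: n_h = n · N_h S_h / Σ N_i S_i, with n = 306.
  stratum A: N_h·S_h = 1050·0.92 = 966.00
  stratum B: N_h·S_h = 2950·1.31 = 3864.50
Σ N_h S_h = 4830.50
n for stratum A = 306·966.00/4830.50 = 61.194 → 61

61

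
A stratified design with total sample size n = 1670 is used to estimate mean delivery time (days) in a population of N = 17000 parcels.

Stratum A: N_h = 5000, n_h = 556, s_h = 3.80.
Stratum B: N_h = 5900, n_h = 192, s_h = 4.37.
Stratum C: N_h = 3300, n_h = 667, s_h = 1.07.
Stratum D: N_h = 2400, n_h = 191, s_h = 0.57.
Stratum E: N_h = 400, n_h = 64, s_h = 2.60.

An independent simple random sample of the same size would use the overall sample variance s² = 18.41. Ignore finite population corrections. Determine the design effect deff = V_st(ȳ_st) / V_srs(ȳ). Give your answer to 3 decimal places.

V̂(ȳ_st) = Σ W_h² s_h²/n_h, with W_h = N_h/N and N = 17000:
  stratum A: (5000/17000)²·3.80²/556 = 0.00224665
  stratum B: (5900/17000)²·4.37²/192 = 0.0119803
  stratum C: (3300/17000)²·1.07²/667 = 6.46803e-05
  stratum D: (2400/17000)²·0.57²/191 = 3.39032e-05
  stratum E: (400/17000)²·2.60²/64 = 5.84775e-05
V_st = 0.014384
V_srs = s²/n = 18.41/1670 = 0.011024
deff = V_st / V_srs = 0.014384/0.011024 = 1.3048

deff ≈ 1.305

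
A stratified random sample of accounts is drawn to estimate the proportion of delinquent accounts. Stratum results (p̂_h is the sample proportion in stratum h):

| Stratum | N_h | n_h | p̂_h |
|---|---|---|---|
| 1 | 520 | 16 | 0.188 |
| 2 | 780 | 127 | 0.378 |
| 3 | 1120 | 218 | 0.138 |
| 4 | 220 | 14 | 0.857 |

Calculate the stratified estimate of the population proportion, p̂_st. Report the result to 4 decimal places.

p̂_st ≈ 0.2787

N = 2640; stratum weights W_h = N_h/N.
p̂_st = Σ W_h p̂_h = (520·0.188 + 780·0.378 + 1120·0.138 + 220·0.857)/2640 = 0.27867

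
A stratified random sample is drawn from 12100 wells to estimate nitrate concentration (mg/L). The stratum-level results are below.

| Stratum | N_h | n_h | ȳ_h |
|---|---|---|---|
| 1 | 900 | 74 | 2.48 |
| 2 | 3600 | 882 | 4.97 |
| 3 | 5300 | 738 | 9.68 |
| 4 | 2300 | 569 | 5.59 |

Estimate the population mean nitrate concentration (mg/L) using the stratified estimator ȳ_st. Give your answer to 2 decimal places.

ȳ_st ≈ 6.97

N = Σ N_h = 12100. Stratum weights W_h = N_h/N.
ȳ_st = (900·2.48 + 3600·4.97 + 5300·9.68 + 2300·5.59) / 12100 = 6.9657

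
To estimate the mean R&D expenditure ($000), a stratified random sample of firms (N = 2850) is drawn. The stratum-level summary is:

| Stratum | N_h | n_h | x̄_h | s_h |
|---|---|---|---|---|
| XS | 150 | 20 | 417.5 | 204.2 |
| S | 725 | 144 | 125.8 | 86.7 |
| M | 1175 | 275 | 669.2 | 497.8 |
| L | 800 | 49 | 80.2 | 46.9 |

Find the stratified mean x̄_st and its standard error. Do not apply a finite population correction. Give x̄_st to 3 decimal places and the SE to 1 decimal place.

x̄_st ≈ 352.386, SE ≈ 12.9

x̄_st = Σ W_h x̄_h = (150·417.5 + 725·125.8 + 1175·669.2 + 800·80.2)/2850 = 352.38596
V̂(x̄_st) = Σ W_h² s_h²/n_h, with W_h = N_h/N and N = 2850:
  stratum XS: (150/2850)²·204.2²/20 = 5.7753
  stratum S: (725/2850)²·86.7²/144 = 3.37802
  stratum M: (1175/2850)²·497.8²/275 = 153.166
  stratum L: (800/2850)²·46.9²/49 = 3.53704
V̂(x̄_st) = 165.857
SE(x̄_st) = √165.857 = 12.8785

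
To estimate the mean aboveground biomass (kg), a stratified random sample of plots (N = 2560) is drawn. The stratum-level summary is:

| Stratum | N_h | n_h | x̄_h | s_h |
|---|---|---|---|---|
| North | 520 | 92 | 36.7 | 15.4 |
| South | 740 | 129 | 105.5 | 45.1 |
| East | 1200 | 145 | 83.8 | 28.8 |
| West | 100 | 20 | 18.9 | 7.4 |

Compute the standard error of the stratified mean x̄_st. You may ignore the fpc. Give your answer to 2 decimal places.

SE(x̄_st) ≈ 1.64

V̂(x̄_st) = Σ W_h² s_h²/n_h, with W_h = N_h/N and N = 2560:
  stratum North: (520/2560)²·15.4²/92 = 0.106361
  stratum South: (740/2560)²·45.1²/129 = 1.31749
  stratum East: (1200/2560)²·28.8²/145 = 1.2569
  stratum West: (100/2560)²·7.4²/20 = 0.00417786
V̂(x̄_st) = 2.68492
SE(x̄_st) = √2.68492 = 1.63857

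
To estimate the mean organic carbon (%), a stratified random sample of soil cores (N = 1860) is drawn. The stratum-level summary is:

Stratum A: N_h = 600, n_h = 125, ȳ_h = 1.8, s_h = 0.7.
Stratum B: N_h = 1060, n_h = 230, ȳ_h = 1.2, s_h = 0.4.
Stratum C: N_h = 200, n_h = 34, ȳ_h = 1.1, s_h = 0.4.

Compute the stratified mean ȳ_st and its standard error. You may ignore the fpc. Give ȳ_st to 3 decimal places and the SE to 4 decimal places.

ȳ_st = Σ W_h ȳ_h = (600·1.8 + 1060·1.2 + 200·1.1)/1860 = 1.38280
V̂(ȳ_st) = Σ W_h² s_h²/n_h, with W_h = N_h/N and N = 1860:
  stratum A: (600/1860)²·0.7²/125 = 0.000407908
  stratum B: (1060/1860)²·0.4²/230 = 0.000225932
  stratum C: (200/1860)²·0.4²/34 = 5.44096e-05
V̂(ȳ_st) = 0.00068825
SE(ȳ_st) = √0.00068825 = 0.0262345

ȳ_st ≈ 1.383, SE ≈ 0.0262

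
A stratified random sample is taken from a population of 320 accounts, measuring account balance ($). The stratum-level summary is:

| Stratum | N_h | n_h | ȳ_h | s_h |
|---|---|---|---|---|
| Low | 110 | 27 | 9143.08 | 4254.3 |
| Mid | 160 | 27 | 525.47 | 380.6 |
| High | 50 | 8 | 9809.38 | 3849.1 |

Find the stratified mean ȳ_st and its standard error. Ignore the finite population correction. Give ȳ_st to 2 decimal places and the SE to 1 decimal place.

ȳ_st ≈ 4938.38, SE ≈ 354.6

ȳ_st = Σ W_h ȳ_h = (110·9143.08 + 160·525.47 + 50·9809.38)/320 = 4938.38437
V̂(ȳ_st) = Σ W_h² s_h²/n_h, with W_h = N_h/N and N = 320:
  stratum Low: (110/320)²·4254.3²/27 = 79209.6
  stratum Mid: (160/320)²·380.6²/27 = 1341.26
  stratum High: (50/320)²·3849.1²/8 = 45213.5
V̂(ȳ_st) = 125764
SE(ȳ_st) = √125764 = 354.633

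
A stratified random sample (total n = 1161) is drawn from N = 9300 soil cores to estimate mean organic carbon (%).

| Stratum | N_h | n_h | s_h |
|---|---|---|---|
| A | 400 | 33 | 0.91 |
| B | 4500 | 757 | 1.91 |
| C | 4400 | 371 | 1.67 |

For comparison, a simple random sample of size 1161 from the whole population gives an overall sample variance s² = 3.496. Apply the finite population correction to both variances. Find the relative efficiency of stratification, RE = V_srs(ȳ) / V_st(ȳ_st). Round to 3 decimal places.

V̂(ȳ_st) = Σ W_h² (1 − n_h/N_h) s_h²/n_h, with W_h = N_h/N and N = 9300:
  stratum A: (400/9300)²·(1 − 33/400)·0.91²/33 = 4.25921e-05
  stratum B: (4500/9300)²·(1 − 757/4500)·1.91²/757 = 0.000938507
  stratum C: (4400/9300)²·(1 − 371/4400)·1.67²/371 = 0.00154079
V_st = 0.00252189
V_srs = (1 − 1161/9300)·3.496/1161 = 0.00263528
Relative efficiency = V_srs / V_st = 0.00263528/0.00252189 = 1.0450

RE ≈ 1.045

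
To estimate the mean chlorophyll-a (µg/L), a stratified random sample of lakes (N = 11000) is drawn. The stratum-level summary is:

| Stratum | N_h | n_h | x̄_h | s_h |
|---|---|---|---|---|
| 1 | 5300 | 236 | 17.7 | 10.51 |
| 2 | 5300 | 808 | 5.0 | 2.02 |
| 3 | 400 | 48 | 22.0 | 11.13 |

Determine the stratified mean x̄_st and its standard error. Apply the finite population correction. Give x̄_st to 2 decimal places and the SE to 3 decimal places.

x̄_st = Σ W_h x̄_h = (5300·17.7 + 5300·5.0 + 400·22.0)/11000 = 11.73727
V̂(x̄_st) = Σ W_h² (1 − n_h/N_h) s_h²/n_h, with W_h = N_h/N and N = 11000:
  stratum 1: (5300/11000)²·(1 − 236/5300)·10.51²/236 = 0.103819
  stratum 2: (5300/11000)²·(1 − 808/5300)·2.02²/808 = 0.000993623
  stratum 3: (400/11000)²·(1 − 48/400)·11.13²/48 = 0.00300308
V̂(x̄_st) = 0.107816
SE(x̄_st) = √0.107816 = 0.328353

x̄_st ≈ 11.74, SE ≈ 0.328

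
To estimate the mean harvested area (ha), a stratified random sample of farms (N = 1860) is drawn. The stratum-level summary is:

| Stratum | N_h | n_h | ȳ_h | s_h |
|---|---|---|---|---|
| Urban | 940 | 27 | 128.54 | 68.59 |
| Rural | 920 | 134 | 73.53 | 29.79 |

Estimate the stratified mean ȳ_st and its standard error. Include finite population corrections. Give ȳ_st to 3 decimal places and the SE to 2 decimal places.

ȳ_st = Σ W_h ȳ_h = (940·128.54 + 920·73.53)/1860 = 101.33075
V̂(ȳ_st) = Σ W_h² (1 − n_h/N_h) s_h²/n_h, with W_h = N_h/N and N = 1860:
  stratum Urban: (940/1860)²·(1 − 27/940)·68.59²/27 = 43.2246
  stratum Rural: (920/1860)²·(1 − 134/920)·29.79²/134 = 1.38427
V̂(ȳ_st) = 44.6088
SE(ȳ_st) = √44.6088 = 6.67898

ȳ_st ≈ 101.331, SE ≈ 6.68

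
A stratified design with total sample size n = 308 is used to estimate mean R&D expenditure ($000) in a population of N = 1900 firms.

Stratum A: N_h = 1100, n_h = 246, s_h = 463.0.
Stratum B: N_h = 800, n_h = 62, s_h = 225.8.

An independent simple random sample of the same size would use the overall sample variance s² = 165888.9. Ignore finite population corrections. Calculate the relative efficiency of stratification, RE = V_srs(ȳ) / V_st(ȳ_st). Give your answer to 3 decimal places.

RE ≈ 1.230

V̂(ȳ_st) = Σ W_h² s_h²/n_h, with W_h = N_h/N and N = 1900:
  stratum A: (1100/1900)²·463.0²/246 = 292.082
  stratum B: (800/1900)²·225.8²/62 = 145.79
V_st = 437.873
V_srs = s²/n = 165888.9/308 = 538.6
Relative efficiency = V_srs / V_st = 538.6/437.873 = 1.2300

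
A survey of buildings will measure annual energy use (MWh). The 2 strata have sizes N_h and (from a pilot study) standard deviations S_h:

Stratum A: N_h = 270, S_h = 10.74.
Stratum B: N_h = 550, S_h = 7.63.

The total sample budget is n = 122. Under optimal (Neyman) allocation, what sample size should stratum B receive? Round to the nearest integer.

Neyman allocation: n_h = n · N_h S_h / Σ N_i S_i, with n = 122.
  stratum A: N_h·S_h = 270·10.74 = 2899.80
  stratum B: N_h·S_h = 550·7.63 = 4196.50
Σ N_h S_h = 7096.30
n for stratum B = 122·4196.50/7096.30 = 72.146 → 72

72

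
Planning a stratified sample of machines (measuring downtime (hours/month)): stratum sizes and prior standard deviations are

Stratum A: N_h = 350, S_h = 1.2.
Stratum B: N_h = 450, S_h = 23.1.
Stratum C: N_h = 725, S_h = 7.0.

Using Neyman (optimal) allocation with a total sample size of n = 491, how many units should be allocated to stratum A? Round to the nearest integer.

Neyman allocation: n_h = n · N_h S_h / Σ N_i S_i, with n = 491.
  stratum A: N_h·S_h = 350·1.2 = 420.00
  stratum B: N_h·S_h = 450·23.1 = 10395.00
  stratum C: N_h·S_h = 725·7.0 = 5075.00
Σ N_h S_h = 15890.00
n for stratum A = 491·420.00/15890.00 = 12.978 → 13

13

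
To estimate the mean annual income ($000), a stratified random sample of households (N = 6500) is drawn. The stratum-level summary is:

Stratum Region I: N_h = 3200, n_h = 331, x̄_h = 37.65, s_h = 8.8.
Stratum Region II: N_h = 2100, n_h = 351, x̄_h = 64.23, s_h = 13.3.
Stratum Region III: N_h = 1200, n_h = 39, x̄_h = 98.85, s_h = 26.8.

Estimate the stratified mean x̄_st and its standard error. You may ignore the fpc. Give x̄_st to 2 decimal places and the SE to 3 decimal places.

x̄_st = Σ W_h x̄_h = (3200·37.65 + 2100·64.23 + 1200·98.85)/6500 = 57.53585
V̂(x̄_st) = Σ W_h² s_h²/n_h, with W_h = N_h/N and N = 6500:
  stratum Region I: (3200/6500)²·8.8²/331 = 0.0567036
  stratum Region II: (2100/6500)²·13.3²/351 = 0.0526027
  stratum Region III: (1200/6500)²·26.8²/39 = 0.627684
V̂(x̄_st) = 0.73699
SE(x̄_st) = √0.73699 = 0.858481

x̄_st ≈ 57.54, SE ≈ 0.858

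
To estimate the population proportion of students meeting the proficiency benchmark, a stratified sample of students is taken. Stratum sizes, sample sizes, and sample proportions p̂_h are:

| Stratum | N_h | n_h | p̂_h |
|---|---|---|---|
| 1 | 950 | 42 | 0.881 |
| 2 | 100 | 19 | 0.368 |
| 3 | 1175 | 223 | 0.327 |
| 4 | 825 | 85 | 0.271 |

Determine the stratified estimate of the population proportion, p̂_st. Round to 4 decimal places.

N = 3050; stratum weights W_h = N_h/N.
p̂_st = Σ W_h p̂_h = (950·0.881 + 100·0.368 + 1175·0.327 + 825·0.271)/3050 = 0.48575

p̂_st ≈ 0.4858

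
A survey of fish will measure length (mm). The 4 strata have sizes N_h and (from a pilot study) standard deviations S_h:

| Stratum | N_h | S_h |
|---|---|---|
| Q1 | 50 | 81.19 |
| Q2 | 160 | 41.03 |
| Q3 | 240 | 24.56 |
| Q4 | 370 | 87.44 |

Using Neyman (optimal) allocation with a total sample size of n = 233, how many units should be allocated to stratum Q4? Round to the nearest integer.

154

Neyman allocation: n_h = n · N_h S_h / Σ N_i S_i, with n = 233.
  stratum Q1: N_h·S_h = 50·81.19 = 4059.50
  stratum Q2: N_h·S_h = 160·41.03 = 6564.80
  stratum Q3: N_h·S_h = 240·24.56 = 5894.40
  stratum Q4: N_h·S_h = 370·87.44 = 32352.80
Σ N_h S_h = 48871.50
n for stratum Q4 = 233·32352.80/48871.50 = 154.245 → 154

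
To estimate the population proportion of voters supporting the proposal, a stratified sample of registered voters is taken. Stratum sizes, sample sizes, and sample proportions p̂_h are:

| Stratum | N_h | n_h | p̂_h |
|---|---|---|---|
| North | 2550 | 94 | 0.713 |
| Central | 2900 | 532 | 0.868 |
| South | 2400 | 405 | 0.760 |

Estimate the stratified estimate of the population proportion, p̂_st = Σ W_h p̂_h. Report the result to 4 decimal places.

p̂_st ≈ 0.7846

N = 7850; stratum weights W_h = N_h/N.
p̂_st = Σ W_h p̂_h = (2550·0.713 + 2900·0.868 + 2400·0.760)/7850 = 0.78463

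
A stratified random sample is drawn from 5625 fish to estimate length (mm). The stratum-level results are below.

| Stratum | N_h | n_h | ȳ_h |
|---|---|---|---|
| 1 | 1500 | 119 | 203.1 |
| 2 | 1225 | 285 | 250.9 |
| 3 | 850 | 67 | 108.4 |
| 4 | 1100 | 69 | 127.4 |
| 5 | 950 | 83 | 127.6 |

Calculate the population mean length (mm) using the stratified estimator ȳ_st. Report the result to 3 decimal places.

N = Σ N_h = 5625. Stratum weights W_h = N_h/N.
ȳ_st = (1500·203.1 + 1225·250.9 + 850·108.4 + 1100·127.4 + 950·127.6) / 5625 = 171.64489

ȳ_st ≈ 171.645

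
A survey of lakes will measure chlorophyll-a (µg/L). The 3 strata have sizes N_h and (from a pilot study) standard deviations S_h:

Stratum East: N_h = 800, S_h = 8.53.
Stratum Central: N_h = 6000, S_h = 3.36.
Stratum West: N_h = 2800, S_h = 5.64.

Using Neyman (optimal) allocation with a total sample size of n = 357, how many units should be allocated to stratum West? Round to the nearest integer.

Neyman allocation: n_h = n · N_h S_h / Σ N_i S_i, with n = 357.
  stratum East: N_h·S_h = 800·8.53 = 6824.00
  stratum Central: N_h·S_h = 6000·3.36 = 20160.00
  stratum West: N_h·S_h = 2800·5.64 = 15792.00
Σ N_h S_h = 42776.00
n for stratum West = 357·15792.00/42776.00 = 131.797 → 132

132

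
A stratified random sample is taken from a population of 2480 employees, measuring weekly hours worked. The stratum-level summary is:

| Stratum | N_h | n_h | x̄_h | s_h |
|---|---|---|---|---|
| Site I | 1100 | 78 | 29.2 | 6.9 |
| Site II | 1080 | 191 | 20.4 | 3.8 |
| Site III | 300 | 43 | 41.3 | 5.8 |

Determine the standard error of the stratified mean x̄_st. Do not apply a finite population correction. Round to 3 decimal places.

V̂(x̄_st) = Σ W_h² s_h²/n_h, with W_h = N_h/N and N = 2480:
  stratum Site I: (1100/2480)²·6.9²/78 = 0.120084
  stratum Site II: (1080/2480)²·3.8²/191 = 0.0143377
  stratum Site III: (300/2480)²·5.8²/43 = 0.0114479
V̂(x̄_st) = 0.14587
SE(x̄_st) = √0.14587 = 0.381929

SE(x̄_st) ≈ 0.382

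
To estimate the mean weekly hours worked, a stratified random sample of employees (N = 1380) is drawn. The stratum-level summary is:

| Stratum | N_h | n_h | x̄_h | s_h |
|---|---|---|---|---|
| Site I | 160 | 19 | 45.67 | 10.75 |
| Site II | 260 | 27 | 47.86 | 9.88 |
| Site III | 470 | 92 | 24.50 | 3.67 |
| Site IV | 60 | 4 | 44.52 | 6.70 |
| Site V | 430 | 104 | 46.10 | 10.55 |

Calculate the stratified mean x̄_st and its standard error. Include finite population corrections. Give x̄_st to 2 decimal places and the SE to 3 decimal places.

x̄_st = Σ W_h x̄_h = (160·45.67 + 260·47.86 + 470·24.50 + 60·44.52 + 430·46.10)/1380 = 38.95652
V̂(x̄_st) = Σ W_h² (1 − n_h/N_h) s_h²/n_h, with W_h = N_h/N and N = 1380:
  stratum Site I: (160/1380)²·(1 − 19/160)·10.75²/19 = 0.0720517
  stratum Site II: (260/1380)²·(1 − 27/260)·9.88²/27 = 0.115006
  stratum Site III: (470/1380)²·(1 − 92/470)·3.67²/92 = 0.0136576
  stratum Site IV: (60/1380)²·(1 − 4/60)·6.70²/4 = 0.0198003
  stratum Site V: (430/1380)²·(1 − 104/430)·10.55²/104 = 0.078777
V̂(x̄_st) = 0.299293
SE(x̄_st) = √0.299293 = 0.547077

x̄_st ≈ 38.96, SE ≈ 0.547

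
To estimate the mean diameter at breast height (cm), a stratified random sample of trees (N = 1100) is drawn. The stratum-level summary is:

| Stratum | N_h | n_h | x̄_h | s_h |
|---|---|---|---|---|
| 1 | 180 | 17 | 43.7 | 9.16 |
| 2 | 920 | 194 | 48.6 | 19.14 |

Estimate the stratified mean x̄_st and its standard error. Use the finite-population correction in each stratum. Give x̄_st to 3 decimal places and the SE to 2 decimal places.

x̄_st = Σ W_h x̄_h = (180·43.7 + 920·48.6)/1100 = 47.79818
V̂(x̄_st) = Σ W_h² (1 − n_h/N_h) s_h²/n_h, with W_h = N_h/N and N = 1100:
  stratum 1: (180/1100)²·(1 − 17/180)·9.16²/17 = 0.119679
  stratum 2: (920/1100)²·(1 − 194/920)·19.14²/194 = 1.04237
V̂(x̄_st) = 1.16205
SE(x̄_st) = √1.16205 = 1.07798

x̄_st ≈ 47.798, SE ≈ 1.08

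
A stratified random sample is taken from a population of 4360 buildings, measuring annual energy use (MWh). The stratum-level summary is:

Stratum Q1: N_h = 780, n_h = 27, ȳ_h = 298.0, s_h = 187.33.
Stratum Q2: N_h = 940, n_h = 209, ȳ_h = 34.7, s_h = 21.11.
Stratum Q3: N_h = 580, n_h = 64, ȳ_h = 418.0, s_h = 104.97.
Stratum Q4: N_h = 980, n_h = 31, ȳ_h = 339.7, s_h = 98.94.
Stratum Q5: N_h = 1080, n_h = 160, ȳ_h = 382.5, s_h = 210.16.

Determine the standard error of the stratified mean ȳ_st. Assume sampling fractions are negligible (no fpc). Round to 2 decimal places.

SE(ȳ_st) ≈ 8.81

V̂(ȳ_st) = Σ W_h² s_h²/n_h, with W_h = N_h/N and N = 4360:
  stratum Q1: (780/4360)²·187.33²/27 = 41.5975
  stratum Q2: (940/4360)²·21.11²/209 = 0.099109
  stratum Q3: (580/4360)²·104.97²/64 = 3.04673
  stratum Q4: (980/4360)²·98.94²/31 = 15.9537
  stratum Q5: (1080/4360)²·210.16²/160 = 16.9377
V̂(ȳ_st) = 77.6347
SE(ȳ_st) = √77.6347 = 8.81106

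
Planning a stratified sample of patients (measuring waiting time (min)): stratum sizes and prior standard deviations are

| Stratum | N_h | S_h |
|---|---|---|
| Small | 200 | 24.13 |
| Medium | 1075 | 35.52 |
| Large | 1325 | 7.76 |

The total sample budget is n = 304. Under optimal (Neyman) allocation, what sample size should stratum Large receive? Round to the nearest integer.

59

Neyman allocation: n_h = n · N_h S_h / Σ N_i S_i, with n = 304.
  stratum Small: N_h·S_h = 200·24.13 = 4826.00
  stratum Medium: N_h·S_h = 1075·35.52 = 38184.00
  stratum Large: N_h·S_h = 1325·7.76 = 10282.00
Σ N_h S_h = 53292.00
n for stratum Large = 304·10282.00/53292.00 = 58.653 → 59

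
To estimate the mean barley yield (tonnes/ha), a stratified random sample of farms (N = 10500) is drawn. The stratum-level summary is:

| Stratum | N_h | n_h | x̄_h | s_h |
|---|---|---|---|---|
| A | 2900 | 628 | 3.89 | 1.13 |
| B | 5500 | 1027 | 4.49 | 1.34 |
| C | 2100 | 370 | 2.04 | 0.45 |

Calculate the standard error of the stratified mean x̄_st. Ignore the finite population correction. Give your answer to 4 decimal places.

V̂(x̄_st) = Σ W_h² s_h²/n_h, with W_h = N_h/N and N = 10500:
  stratum A: (2900/10500)²·1.13²/628 = 0.000155101
  stratum B: (5500/10500)²·1.34²/1027 = 0.000479718
  stratum C: (2100/10500)²·0.45²/370 = 2.18919e-05
V̂(x̄_st) = 0.000656711
SE(x̄_st) = √0.000656711 = 0.0256264

SE(x̄_st) ≈ 0.0256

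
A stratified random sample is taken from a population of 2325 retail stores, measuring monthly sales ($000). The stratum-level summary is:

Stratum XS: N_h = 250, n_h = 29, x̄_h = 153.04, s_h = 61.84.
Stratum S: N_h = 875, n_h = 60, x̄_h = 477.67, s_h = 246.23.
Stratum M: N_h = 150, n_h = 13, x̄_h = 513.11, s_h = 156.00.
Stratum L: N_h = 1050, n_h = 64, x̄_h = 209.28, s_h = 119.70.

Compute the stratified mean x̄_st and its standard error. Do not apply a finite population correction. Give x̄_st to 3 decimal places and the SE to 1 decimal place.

x̄_st = Σ W_h x̄_h = (250·153.04 + 875·477.67 + 150·513.11 + 1050·209.28)/2325 = 323.84161
V̂(x̄_st) = Σ W_h² s_h²/n_h, with W_h = N_h/N and N = 2325:
  stratum XS: (250/2325)²·61.84²/29 = 1.52467
  stratum S: (875/2325)²·246.23²/60 = 143.12
  stratum M: (150/2325)²·156.00²/13 = 7.79188
  stratum L: (1050/2325)²·119.70²/64 = 45.6605
V̂(x̄_st) = 198.097
SE(x̄_st) = √198.097 = 14.0747

x̄_st ≈ 323.842, SE ≈ 14.1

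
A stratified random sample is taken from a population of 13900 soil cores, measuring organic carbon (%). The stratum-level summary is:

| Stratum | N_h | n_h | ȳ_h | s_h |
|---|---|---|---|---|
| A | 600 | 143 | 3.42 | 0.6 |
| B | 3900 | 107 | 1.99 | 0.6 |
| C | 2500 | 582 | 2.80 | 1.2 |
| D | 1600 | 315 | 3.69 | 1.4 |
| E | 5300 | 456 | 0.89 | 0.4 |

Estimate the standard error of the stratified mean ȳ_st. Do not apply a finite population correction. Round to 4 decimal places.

V̂(ȳ_st) = Σ W_h² s_h²/n_h, with W_h = N_h/N and N = 13900:
  stratum A: (600/13900)²·0.6²/143 = 4.69072e-06
  stratum B: (3900/13900)²·0.6²/107 = 0.000264861
  stratum C: (2500/13900)²·1.2²/582 = 8.00368e-05
  stratum D: (1600/13900)²·1.4²/315 = 8.24434e-05
  stratum E: (5300/13900)²·0.4²/456 = 5.10126e-05
V̂(ȳ_st) = 0.000483045
SE(ȳ_st) = √0.000483045 = 0.0219783

SE(ȳ_st) ≈ 0.0220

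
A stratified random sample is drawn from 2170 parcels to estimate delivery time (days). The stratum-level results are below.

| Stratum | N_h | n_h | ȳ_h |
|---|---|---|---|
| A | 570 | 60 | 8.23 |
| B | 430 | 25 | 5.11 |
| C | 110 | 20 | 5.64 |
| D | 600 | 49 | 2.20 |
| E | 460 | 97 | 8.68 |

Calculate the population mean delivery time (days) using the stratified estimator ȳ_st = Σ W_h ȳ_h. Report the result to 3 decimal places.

N = Σ N_h = 2170. Stratum weights W_h = N_h/N.
ȳ_st = (570·8.23 + 430·5.11 + 110·5.64 + 600·2.20 + 460·8.68) / 2170 = 5.90857

ȳ_st ≈ 5.909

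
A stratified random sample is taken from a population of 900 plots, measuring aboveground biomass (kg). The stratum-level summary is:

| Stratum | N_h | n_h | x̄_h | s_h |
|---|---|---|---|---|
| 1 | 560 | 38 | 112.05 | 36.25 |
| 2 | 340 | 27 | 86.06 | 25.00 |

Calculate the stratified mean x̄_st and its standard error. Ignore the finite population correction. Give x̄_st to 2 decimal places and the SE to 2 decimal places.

x̄_st = Σ W_h x̄_h = (560·112.05 + 340·86.06)/900 = 102.23156
V̂(x̄_st) = Σ W_h² s_h²/n_h, with W_h = N_h/N and N = 900:
  stratum 1: (560/900)²·36.25²/38 = 13.3882
  stratum 2: (340/900)²·25.00²/27 = 3.30361
V̂(x̄_st) = 16.6919
SE(x̄_st) = √16.6919 = 4.08557

x̄_st ≈ 102.23, SE ≈ 4.09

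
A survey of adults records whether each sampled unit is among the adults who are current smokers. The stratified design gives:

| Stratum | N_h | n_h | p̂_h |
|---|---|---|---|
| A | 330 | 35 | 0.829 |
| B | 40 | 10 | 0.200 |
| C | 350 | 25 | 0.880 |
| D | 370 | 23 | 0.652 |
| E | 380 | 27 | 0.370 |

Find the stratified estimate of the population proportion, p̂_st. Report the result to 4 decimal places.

p̂_st ≈ 0.6608

N = 1470; stratum weights W_h = N_h/N.
p̂_st = Σ W_h p̂_h = (330·0.829 + 40·0.200 + 350·0.880 + 370·0.652 + 380·0.370)/1470 = 0.66082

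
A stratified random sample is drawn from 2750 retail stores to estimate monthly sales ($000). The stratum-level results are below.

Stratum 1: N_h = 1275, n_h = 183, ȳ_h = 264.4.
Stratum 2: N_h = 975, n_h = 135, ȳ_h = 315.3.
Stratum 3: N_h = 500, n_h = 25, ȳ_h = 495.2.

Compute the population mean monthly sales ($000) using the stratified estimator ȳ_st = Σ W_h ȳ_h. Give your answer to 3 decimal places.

ȳ_st ≈ 324.410

N = Σ N_h = 2750. Stratum weights W_h = N_h/N.
ȳ_st = (1275·264.4 + 975·315.3 + 500·495.2) / 2750 = 324.41000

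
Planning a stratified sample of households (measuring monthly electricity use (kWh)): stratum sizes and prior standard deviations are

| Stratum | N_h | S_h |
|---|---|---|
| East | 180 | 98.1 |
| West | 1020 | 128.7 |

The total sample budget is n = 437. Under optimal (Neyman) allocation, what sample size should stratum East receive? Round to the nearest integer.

Neyman allocation: n_h = n · N_h S_h / Σ N_i S_i, with n = 437.
  stratum East: N_h·S_h = 180·98.1 = 17658.00
  stratum West: N_h·S_h = 1020·128.7 = 131274.00
Σ N_h S_h = 148932.00
n for stratum East = 437·17658.00/148932.00 = 51.813 → 52

52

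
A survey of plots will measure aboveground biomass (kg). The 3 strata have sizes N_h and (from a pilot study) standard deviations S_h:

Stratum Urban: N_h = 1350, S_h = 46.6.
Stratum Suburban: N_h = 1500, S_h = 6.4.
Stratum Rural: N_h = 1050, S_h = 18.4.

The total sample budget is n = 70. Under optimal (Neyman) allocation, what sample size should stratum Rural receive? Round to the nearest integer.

15

Neyman allocation: n_h = n · N_h S_h / Σ N_i S_i, with n = 70.
  stratum Urban: N_h·S_h = 1350·46.6 = 62910.00
  stratum Suburban: N_h·S_h = 1500·6.4 = 9600.00
  stratum Rural: N_h·S_h = 1050·18.4 = 19320.00
Σ N_h S_h = 91830.00
n for stratum Rural = 70·19320.00/91830.00 = 14.727 → 15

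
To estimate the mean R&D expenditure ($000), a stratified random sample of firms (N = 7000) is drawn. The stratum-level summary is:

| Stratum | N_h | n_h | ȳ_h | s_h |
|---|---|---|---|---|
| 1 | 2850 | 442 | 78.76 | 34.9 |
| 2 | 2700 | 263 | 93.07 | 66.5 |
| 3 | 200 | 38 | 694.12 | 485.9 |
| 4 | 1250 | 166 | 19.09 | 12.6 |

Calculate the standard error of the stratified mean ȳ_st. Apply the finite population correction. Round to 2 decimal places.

V̂(ȳ_st) = Σ W_h² (1 − n_h/N_h) s_h²/n_h, with W_h = N_h/N and N = 7000:
  stratum 1: (2850/7000)²·(1 − 442/2850)·34.9²/442 = 0.385952
  stratum 2: (2700/7000)²·(1 − 263/2700)·66.5²/263 = 2.25793
  stratum 3: (200/7000)²·(1 − 38/200)·485.9²/38 = 4.10827
  stratum 4: (1250/7000)²·(1 − 166/1250)·12.6²/166 = 0.026447
V̂(ȳ_st) = 6.7786
SE(ȳ_st) = √6.7786 = 2.60357

SE(ȳ_st) ≈ 2.60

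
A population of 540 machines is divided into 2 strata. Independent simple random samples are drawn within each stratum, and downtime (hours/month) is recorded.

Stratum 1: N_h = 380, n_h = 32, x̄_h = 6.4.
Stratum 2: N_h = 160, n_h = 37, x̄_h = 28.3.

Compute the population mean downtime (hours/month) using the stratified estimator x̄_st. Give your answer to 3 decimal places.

x̄_st ≈ 12.889

N = Σ N_h = 540. Stratum weights W_h = N_h/N.
x̄_st = (380·6.4 + 160·28.3) / 540 = 12.88889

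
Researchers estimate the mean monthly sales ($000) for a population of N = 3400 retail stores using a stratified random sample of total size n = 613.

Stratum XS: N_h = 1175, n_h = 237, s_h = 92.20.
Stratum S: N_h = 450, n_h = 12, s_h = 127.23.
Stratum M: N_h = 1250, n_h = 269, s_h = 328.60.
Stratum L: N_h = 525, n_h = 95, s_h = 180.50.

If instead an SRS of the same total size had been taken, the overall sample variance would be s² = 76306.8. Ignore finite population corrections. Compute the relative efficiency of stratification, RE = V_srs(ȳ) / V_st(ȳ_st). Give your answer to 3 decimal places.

V̂(ȳ_st) = Σ W_h² s_h²/n_h, with W_h = N_h/N and N = 3400:
  stratum XS: (1175/3400)²·92.20²/237 = 4.28382
  stratum S: (450/3400)²·127.23²/12 = 23.6301
  stratum M: (1250/3400)²·328.60²/269 = 54.2557
  stratum L: (525/3400)²·180.50²/95 = 8.17695
V_st = 90.3465
V_srs = s²/n = 76306.8/613 = 124.481
Relative efficiency = V_srs / V_st = 124.481/90.3465 = 1.3778

RE ≈ 1.378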